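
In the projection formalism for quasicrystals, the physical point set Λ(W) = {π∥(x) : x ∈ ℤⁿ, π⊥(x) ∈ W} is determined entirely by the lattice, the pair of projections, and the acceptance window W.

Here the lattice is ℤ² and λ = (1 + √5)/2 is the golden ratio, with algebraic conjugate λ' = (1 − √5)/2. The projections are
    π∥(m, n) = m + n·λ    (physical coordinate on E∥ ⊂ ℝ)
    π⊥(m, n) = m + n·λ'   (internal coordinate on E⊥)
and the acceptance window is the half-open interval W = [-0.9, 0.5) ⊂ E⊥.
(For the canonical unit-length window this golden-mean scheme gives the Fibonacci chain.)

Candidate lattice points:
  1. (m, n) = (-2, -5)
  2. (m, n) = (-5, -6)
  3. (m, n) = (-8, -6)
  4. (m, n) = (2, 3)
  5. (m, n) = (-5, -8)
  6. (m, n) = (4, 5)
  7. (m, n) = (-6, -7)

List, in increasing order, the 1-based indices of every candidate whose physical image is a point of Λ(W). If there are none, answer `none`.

Numerically λ ≈ 1.618034 and λ' = −1/λ ≈ -0.618034.
[1] lift (-2,-5): star map gives 1.090170; window check -0.9 ≤ 1.090170 < 0.5 is false → out
[2] lift (-5,-6): star map gives -1.291796; window check -0.9 ≤ -1.291796 < 0.5 is false → out
[3] lift (-8,-6): star map gives -4.291796; window check -0.9 ≤ -4.291796 < 0.5 is false → out
[4] lift (2,3): star map gives 0.145898; window check -0.9 ≤ 0.145898 < 0.5 is true → IN Λ
[5] lift (-5,-8): star map gives -0.055728; window check -0.9 ≤ -0.055728 < 0.5 is true → IN Λ
[6] lift (4,5): star map gives 0.909830; window check -0.9 ≤ 0.909830 < 0.5 is false → out
[7] lift (-6,-7): star map gives -1.673762; window check -0.9 ≤ -1.673762 < 0.5 is false → out

4, 5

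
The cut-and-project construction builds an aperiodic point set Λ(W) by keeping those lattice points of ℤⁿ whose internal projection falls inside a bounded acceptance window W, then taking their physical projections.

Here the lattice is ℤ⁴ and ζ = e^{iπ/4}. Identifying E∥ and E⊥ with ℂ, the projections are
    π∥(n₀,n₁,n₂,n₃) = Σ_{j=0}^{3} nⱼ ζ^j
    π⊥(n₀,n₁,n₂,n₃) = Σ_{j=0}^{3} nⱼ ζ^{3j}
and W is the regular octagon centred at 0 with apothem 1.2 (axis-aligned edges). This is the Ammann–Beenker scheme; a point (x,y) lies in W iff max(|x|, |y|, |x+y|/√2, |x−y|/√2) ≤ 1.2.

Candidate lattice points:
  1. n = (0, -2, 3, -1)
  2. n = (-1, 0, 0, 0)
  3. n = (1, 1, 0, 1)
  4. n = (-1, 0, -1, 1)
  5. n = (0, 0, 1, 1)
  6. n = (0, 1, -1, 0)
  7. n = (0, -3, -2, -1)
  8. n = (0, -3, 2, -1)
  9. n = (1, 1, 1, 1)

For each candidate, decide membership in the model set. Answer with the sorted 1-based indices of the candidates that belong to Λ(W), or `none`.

2, 5, 9

With ζ = e^{iπ/4} the internal vectors are ζ^0,ζ^3,ζ^6,ζ^9.
candidate 1: n = (0, -2, 3, -1) → π⊥ ≈ (+0.707107, -5.121320); max(|x|,|y|,|x±y|/√2) = 5.121320 > 1.2 ⇒ ∉ W
candidate 2: n = (-1, 0, 0, 0) → π⊥ ≈ (-1.000000, +0.000000); max(|x|,|y|,|x±y|/√2) = 1.000000 ≤ 1.2 ⇒ ∈ W
candidate 3: n = (1, 1, 0, 1) → π⊥ ≈ (+1.000000, +1.414214); max(|x|,|y|,|x±y|/√2) = 1.707107 > 1.2 ⇒ ∉ W
candidate 4: n = (-1, 0, -1, 1) → π⊥ ≈ (-0.292893, +1.707107); max(|x|,|y|,|x±y|/√2) = 1.707107 > 1.2 ⇒ ∉ W
candidate 5: n = (0, 0, 1, 1) → π⊥ ≈ (+0.707107, -0.292893); max(|x|,|y|,|x±y|/√2) = 0.707107 ≤ 1.2 ⇒ ∈ W
candidate 6: n = (0, 1, -1, 0) → π⊥ ≈ (-0.707107, +1.707107); max(|x|,|y|,|x±y|/√2) = 1.707107 > 1.2 ⇒ ∉ W
candidate 7: n = (0, -3, -2, -1) → π⊥ ≈ (+1.414214, -0.828427); max(|x|,|y|,|x±y|/√2) = 1.585786 > 1.2 ⇒ ∉ W
candidate 8: n = (0, -3, 2, -1) → π⊥ ≈ (+1.414214, -4.828427); max(|x|,|y|,|x±y|/√2) = 4.828427 > 1.2 ⇒ ∉ W
candidate 9: n = (1, 1, 1, 1) → π⊥ ≈ (+1.000000, +0.414214); max(|x|,|y|,|x±y|/√2) = 1.000000 ≤ 1.2 ⇒ ∈ W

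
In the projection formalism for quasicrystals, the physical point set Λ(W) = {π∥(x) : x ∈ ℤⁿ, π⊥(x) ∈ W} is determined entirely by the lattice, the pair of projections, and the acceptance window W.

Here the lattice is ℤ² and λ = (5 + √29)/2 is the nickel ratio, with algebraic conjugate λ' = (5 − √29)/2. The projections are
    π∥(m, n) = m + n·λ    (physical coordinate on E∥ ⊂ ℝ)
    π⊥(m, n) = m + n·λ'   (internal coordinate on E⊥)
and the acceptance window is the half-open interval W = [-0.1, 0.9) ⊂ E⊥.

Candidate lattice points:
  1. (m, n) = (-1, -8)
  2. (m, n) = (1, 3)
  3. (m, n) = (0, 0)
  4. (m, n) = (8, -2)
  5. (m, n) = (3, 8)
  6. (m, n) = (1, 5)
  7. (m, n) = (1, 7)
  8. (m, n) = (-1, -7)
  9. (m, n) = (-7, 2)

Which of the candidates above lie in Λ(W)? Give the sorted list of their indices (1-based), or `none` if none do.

1, 2, 3, 6, 8

Numerically λ ≈ 5.1926 and λ' = −1/λ ≈ -0.1926.
candidate 1: (m,n)=(-1,-8) → π∥ = -1-8·λ ≈ -42.5407, π⊥ = -1-8·λ' ≈ 0.5407 ∈ [-0.1, 0.9) ⇒ IN Λ
candidate 2: (m,n)=(1,3) → π∥ = 1+3·λ ≈ 16.5777, π⊥ = 1+3·λ' ≈ 0.4223 ∈ [-0.1, 0.9) ⇒ IN Λ
candidate 3: (m,n)=(0,0) → π∥ = 0+0·λ ≈ 0.0000, π⊥ = 0+0·λ' ≈ 0.0000 ∈ [-0.1, 0.9) ⇒ IN Λ
candidate 4: (m,n)=(8,-2) → π∥ = 8-2·λ ≈ -2.3852, π⊥ = 8-2·λ' ≈ 8.3852 ∉ [-0.1, 0.9) ⇒ out
candidate 5: (m,n)=(3,8) → π∥ = 3+8·λ ≈ 44.5407, π⊥ = 3+8·λ' ≈ 1.4593 ∉ [-0.1, 0.9) ⇒ out
candidate 6: (m,n)=(1,5) → π∥ = 1+5·λ ≈ 26.9629, π⊥ = 1+5·λ' ≈ 0.0371 ∈ [-0.1, 0.9) ⇒ IN Λ
candidate 7: (m,n)=(1,7) → π∥ = 1+7·λ ≈ 37.3481, π⊥ = 1+7·λ' ≈ -0.3481 ∉ [-0.1, 0.9) ⇒ out
candidate 8: (m,n)=(-1,-7) → π∥ = -1-7·λ ≈ -37.3481, π⊥ = -1-7·λ' ≈ 0.3481 ∈ [-0.1, 0.9) ⇒ IN Λ
candidate 9: (m,n)=(-7,2) → π∥ = -7+2·λ ≈ 3.3852, π⊥ = -7+2·λ' ≈ -7.3852 ∉ [-0.1, 0.9) ⇒ out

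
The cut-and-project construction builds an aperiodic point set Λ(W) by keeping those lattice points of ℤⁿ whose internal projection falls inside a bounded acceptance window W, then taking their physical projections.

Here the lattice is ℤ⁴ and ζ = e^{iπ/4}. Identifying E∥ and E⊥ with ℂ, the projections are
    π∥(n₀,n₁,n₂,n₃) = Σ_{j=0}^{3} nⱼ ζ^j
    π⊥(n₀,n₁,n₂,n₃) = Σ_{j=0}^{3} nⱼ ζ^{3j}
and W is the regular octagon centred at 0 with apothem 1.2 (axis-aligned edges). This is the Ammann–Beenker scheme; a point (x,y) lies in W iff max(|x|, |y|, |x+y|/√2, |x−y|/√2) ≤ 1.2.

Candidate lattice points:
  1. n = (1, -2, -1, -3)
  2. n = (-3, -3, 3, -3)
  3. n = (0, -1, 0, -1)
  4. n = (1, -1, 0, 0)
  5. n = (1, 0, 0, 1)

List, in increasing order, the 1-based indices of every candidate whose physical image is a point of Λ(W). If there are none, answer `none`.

Internal map: ζ^{3j} for j=0..3 gives (1,0), (−√2/2,√2/2), (0,−1), (√2/2,√2/2).
candidate 1: n = (1, -2, -1, -3) → π⊥ ≈ (+0.292893, -2.535534); max(|x|,|y|,|x±y|/√2) = 2.535534 > 1.2 ⇒ ∉ W
candidate 2: n = (-3, -3, 3, -3) → π⊥ ≈ (-3.000000, -7.242641); max(|x|,|y|,|x±y|/√2) = 7.242641 > 1.2 ⇒ ∉ W
candidate 3: n = (0, -1, 0, -1) → π⊥ ≈ (+0.000000, -1.414214); max(|x|,|y|,|x±y|/√2) = 1.414214 > 1.2 ⇒ ∉ W
candidate 4: n = (1, -1, 0, 0) → π⊥ ≈ (+1.707107, -0.707107); max(|x|,|y|,|x±y|/√2) = 1.707107 > 1.2 ⇒ ∉ W
candidate 5: n = (1, 0, 0, 1) → π⊥ ≈ (+1.707107, +0.707107); max(|x|,|y|,|x±y|/√2) = 1.707107 > 1.2 ⇒ ∉ W

none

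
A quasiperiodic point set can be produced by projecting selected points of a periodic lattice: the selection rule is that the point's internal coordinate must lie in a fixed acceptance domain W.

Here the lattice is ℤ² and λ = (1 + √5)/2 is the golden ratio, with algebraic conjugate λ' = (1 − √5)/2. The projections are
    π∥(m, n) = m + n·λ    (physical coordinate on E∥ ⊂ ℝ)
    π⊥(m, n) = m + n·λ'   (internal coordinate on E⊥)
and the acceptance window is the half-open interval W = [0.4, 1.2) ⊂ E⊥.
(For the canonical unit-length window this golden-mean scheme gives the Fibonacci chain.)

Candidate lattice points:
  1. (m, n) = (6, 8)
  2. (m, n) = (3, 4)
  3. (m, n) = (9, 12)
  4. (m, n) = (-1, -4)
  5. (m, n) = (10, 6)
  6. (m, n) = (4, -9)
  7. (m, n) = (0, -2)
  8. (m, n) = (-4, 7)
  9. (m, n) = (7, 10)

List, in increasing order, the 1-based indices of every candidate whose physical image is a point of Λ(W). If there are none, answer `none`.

1, 2, 9

Numerically λ ≈ 1.618034 and λ' = −1/λ ≈ -0.618034.
[1] lift (6,8): star map gives 1.055728; window check 0.4 ≤ 1.055728 < 1.2 is true → IN Λ
[2] lift (3,4): star map gives 0.527864; window check 0.4 ≤ 0.527864 < 1.2 is true → IN Λ
[3] lift (9,12): star map gives 1.583592; window check 0.4 ≤ 1.583592 < 1.2 is false → out
[4] lift (-1,-4): star map gives 1.472136; window check 0.4 ≤ 1.472136 < 1.2 is false → out
[5] lift (10,6): star map gives 6.291796; window check 0.4 ≤ 6.291796 < 1.2 is false → out
[6] lift (4,-9): star map gives 9.562306; window check 0.4 ≤ 9.562306 < 1.2 is false → out
[7] lift (0,-2): star map gives 1.236068; window check 0.4 ≤ 1.236068 < 1.2 is false → out
[8] lift (-4,7): star map gives -8.326238; window check 0.4 ≤ -8.326238 < 1.2 is false → out
[9] lift (7,10): star map gives 0.819660; window check 0.4 ≤ 0.819660 < 1.2 is true → IN Λ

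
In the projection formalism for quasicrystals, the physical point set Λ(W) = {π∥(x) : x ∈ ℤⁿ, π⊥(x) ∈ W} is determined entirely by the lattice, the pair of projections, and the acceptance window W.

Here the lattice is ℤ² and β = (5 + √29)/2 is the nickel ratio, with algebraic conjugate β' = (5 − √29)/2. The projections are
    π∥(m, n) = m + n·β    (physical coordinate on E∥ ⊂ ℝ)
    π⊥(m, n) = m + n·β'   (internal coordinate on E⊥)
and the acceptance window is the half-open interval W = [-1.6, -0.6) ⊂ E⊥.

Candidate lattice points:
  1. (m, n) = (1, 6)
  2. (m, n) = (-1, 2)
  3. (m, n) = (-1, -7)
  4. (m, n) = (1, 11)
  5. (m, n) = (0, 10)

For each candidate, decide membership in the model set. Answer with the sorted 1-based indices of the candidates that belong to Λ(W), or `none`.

Compute β' = (5−√29)/2 = -0.192582, so π⊥(m,n) = m -0.192582·n.
[1] lift (1,6): star map gives -0.155494; window check -1.6 ≤ -0.155494 < -0.6 is false → out
[2] lift (-1,2): star map gives -1.385165; window check -1.6 ≤ -1.385165 < -0.6 is true → IN Λ
[3] lift (-1,-7): star map gives 0.348077; window check -1.6 ≤ 0.348077 < -0.6 is false → out
[4] lift (1,11): star map gives -1.118406; window check -1.6 ≤ -1.118406 < -0.6 is true → IN Λ
[5] lift (0,10): star map gives -1.925824; window check -1.6 ≤ -1.925824 < -0.6 is false → out

2, 4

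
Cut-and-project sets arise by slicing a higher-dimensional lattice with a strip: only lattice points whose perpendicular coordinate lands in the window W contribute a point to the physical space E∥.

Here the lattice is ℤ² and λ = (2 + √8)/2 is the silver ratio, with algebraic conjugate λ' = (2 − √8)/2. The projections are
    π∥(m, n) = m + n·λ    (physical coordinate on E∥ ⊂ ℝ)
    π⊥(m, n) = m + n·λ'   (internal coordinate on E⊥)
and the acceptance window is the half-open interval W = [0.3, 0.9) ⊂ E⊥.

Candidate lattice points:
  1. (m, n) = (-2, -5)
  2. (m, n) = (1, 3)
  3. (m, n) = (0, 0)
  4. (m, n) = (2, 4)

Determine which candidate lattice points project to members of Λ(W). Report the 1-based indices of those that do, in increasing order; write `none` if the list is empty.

4

Compute λ' = (2−√8)/2 = -0.41421, so π⊥(m,n) = m -0.41421·n.
[1] lift (-2,-5): star map gives 0.07107; window check 0.3 ≤ 0.07107 < 0.9 is false → out
[2] lift (1,3): star map gives -0.24264; window check 0.3 ≤ -0.24264 < 0.9 is false → out
[3] lift (0,0): star map gives 0.00000; window check 0.3 ≤ 0.00000 < 0.9 is false → out
[4] lift (2,4): star map gives 0.34315; window check 0.3 ≤ 0.34315 < 0.9 is true → IN Λ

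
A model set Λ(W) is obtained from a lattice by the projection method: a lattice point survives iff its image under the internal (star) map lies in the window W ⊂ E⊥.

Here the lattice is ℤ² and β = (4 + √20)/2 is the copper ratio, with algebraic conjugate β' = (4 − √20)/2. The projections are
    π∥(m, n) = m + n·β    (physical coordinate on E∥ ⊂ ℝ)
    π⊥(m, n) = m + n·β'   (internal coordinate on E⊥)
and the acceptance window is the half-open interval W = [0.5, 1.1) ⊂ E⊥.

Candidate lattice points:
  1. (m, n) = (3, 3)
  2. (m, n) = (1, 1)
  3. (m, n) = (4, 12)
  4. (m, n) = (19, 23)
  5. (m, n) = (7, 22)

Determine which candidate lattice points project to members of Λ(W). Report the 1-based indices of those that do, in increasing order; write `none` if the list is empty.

Compute β' = (4−√20)/2 = -0.236068, so π⊥(m,n) = m -0.236068·n.
[1] lift (3,3): star map gives 2.291796; window check 0.5 ≤ 2.291796 < 1.1 is false → out
[2] lift (1,1): star map gives 0.763932; window check 0.5 ≤ 0.763932 < 1.1 is true → IN Λ
[3] lift (4,12): star map gives 1.167184; window check 0.5 ≤ 1.167184 < 1.1 is false → out
[4] lift (19,23): star map gives 13.570437; window check 0.5 ≤ 13.570437 < 1.1 is false → out
[5] lift (7,22): star map gives 1.806504; window check 0.5 ≤ 1.806504 < 1.1 is false → out

2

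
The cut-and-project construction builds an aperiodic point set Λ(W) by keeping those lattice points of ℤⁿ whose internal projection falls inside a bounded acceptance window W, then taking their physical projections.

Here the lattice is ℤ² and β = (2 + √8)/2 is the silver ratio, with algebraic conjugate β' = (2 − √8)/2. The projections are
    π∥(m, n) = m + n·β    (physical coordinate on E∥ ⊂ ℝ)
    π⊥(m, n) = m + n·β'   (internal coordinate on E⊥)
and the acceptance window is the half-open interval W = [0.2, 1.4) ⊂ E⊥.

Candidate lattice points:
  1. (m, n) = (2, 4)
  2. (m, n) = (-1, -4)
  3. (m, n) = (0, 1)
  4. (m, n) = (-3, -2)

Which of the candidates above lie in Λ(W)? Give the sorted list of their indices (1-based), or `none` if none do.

1, 2

β' = (2−√8)/2 ≈ -0.41421.
[1] lift (2,4): star map gives 0.34315; window check 0.2 ≤ 0.34315 < 1.4 is true → IN Λ
[2] lift (-1,-4): star map gives 0.65685; window check 0.2 ≤ 0.65685 < 1.4 is true → IN Λ
[3] lift (0,1): star map gives -0.41421; window check 0.2 ≤ -0.41421 < 1.4 is false → out
[4] lift (-3,-2): star map gives -2.17157; window check 0.2 ≤ -2.17157 < 1.4 is false → out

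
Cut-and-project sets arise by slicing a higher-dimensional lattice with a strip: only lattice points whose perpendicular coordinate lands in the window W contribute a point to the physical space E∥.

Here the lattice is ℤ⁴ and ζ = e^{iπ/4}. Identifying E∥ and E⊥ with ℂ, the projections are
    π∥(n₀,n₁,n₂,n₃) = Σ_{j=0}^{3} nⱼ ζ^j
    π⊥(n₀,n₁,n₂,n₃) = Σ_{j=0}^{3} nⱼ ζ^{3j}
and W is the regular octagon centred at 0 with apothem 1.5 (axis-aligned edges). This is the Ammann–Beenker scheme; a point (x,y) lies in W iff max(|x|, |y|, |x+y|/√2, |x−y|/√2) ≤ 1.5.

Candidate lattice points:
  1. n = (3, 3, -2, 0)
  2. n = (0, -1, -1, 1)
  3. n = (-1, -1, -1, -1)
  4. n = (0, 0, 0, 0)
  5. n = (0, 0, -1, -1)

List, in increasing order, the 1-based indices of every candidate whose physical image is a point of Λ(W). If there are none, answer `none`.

3, 4, 5

π⊥(n) = n₀ + n₁ζ³ + n₂ζ⁶ + n₃ζ⁹ where ζ = e^{iπ/4}.
#1 (3, 3, -2, 0): internal (0.87868, 4.12132); octagon support 4.12132 vs apothem 1.5 → ∉ W
#2 (0, -1, -1, 1): internal (1.41421, 1.00000); octagon support 1.70711 vs apothem 1.5 → ∉ W
#3 (-1, -1, -1, -1): internal (-1.00000, -0.41421); octagon support 1.00000 vs apothem 1.5 → ∈ W
#4 (0, 0, 0, 0): internal (0.00000, 0.00000); octagon support 0.00000 vs apothem 1.5 → ∈ W
#5 (0, 0, -1, -1): internal (-0.70711, 0.29289); octagon support 0.70711 vs apothem 1.5 → ∈ W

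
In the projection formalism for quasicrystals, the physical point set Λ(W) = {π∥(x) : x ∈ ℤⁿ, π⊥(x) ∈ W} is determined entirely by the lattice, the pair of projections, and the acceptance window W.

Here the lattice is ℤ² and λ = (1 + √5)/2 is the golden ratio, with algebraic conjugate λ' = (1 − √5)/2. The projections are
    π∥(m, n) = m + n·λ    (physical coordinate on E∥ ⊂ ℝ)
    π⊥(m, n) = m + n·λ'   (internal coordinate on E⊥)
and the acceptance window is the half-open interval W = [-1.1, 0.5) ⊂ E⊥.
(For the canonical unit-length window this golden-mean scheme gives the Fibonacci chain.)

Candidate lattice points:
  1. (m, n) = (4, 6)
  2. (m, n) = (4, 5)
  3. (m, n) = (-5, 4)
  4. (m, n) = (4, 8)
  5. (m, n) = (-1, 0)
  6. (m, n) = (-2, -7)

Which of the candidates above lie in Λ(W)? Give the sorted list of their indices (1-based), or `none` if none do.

λ' = (1−√5)/2 ≈ -0.61803.
[1] lift (4,6): star map gives 0.29180; window check -1.1 ≤ 0.29180 < 0.5 is true → IN Λ
[2] lift (4,5): star map gives 0.90983; window check -1.1 ≤ 0.90983 < 0.5 is false → out
[3] lift (-5,4): star map gives -7.47214; window check -1.1 ≤ -7.47214 < 0.5 is false → out
[4] lift (4,8): star map gives -0.94427; window check -1.1 ≤ -0.94427 < 0.5 is true → IN Λ
[5] lift (-1,0): star map gives -1.00000; window check -1.1 ≤ -1.00000 < 0.5 is true → IN Λ
[6] lift (-2,-7): star map gives 2.32624; window check -1.1 ≤ 2.32624 < 0.5 is false → out

1, 4, 5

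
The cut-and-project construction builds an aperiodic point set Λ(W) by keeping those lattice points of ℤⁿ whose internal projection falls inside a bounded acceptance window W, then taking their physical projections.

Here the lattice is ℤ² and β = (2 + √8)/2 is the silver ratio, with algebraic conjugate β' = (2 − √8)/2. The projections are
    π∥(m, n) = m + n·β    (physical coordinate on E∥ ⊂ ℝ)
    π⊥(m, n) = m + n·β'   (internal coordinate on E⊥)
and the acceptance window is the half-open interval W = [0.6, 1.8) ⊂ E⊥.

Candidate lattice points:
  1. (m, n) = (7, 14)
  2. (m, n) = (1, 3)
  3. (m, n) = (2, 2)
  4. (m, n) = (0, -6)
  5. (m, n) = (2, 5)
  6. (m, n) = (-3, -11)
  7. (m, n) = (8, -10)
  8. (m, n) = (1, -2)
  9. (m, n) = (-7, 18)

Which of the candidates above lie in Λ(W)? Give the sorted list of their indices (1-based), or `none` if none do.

1, 3, 6

β' = (2−√8)/2 ≈ -0.4142.
[1] lift (7,14): star map gives 1.2010; window check 0.6 ≤ 1.2010 < 1.8 is true → IN Λ
[2] lift (1,3): star map gives -0.2426; window check 0.6 ≤ -0.2426 < 1.8 is false → out
[3] lift (2,2): star map gives 1.1716; window check 0.6 ≤ 1.1716 < 1.8 is true → IN Λ
[4] lift (0,-6): star map gives 2.4853; window check 0.6 ≤ 2.4853 < 1.8 is false → out
[5] lift (2,5): star map gives -0.0711; window check 0.6 ≤ -0.0711 < 1.8 is false → out
[6] lift (-3,-11): star map gives 1.5563; window check 0.6 ≤ 1.5563 < 1.8 is true → IN Λ
[7] lift (8,-10): star map gives 12.1421; window check 0.6 ≤ 12.1421 < 1.8 is false → out
[8] lift (1,-2): star map gives 1.8284; window check 0.6 ≤ 1.8284 < 1.8 is false → out
[9] lift (-7,18): star map gives -14.4558; window check 0.6 ≤ -14.4558 < 1.8 is false → out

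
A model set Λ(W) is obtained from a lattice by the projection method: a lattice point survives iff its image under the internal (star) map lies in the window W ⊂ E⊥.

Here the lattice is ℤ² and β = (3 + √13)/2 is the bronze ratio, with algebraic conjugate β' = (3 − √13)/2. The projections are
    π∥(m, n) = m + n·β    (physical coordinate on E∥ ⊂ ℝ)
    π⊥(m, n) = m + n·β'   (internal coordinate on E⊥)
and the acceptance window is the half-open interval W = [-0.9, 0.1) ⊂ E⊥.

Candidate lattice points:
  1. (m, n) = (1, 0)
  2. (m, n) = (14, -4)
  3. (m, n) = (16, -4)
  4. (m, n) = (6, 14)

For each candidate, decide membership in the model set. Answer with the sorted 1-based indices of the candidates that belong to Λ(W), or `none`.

none

β' = (3−√13)/2 ≈ -0.30278.
#1 (1,0): internal coord 1 + (0)·β' = +1.00000; +1.00000 ∉ [-0.9, 0.1) → out
#2 (14,-4): internal coord 14 + (-4)·β' = +15.21110; +15.21110 ∉ [-0.9, 0.1) → out
#3 (16,-4): internal coord 16 + (-4)·β' = +17.21110; +17.21110 ∉ [-0.9, 0.1) → out
#4 (6,14): internal coord 6 + (14)·β' = +1.76114; +1.76114 ∉ [-0.9, 0.1) → out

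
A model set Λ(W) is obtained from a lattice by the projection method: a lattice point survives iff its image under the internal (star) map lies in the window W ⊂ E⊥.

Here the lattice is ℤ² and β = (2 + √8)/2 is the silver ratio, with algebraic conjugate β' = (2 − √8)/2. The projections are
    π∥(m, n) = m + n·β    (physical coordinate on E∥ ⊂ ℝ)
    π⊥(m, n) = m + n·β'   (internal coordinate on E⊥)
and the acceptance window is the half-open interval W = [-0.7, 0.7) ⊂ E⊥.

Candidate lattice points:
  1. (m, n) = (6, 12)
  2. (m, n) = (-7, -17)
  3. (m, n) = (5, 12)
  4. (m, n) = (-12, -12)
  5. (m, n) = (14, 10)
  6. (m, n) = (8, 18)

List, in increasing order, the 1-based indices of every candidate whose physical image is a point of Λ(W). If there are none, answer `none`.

Compute β' = (2−√8)/2 = -0.414214, so π⊥(m,n) = m -0.414214·n.
candidate 1: (m,n)=(6,12) → π∥ = 6+12·β ≈ 34.970563, π⊥ = 6+12·β' ≈ 1.029437 ∉ [-0.7, 0.7) ⇒ out
candidate 2: (m,n)=(-7,-17) → π∥ = -7-17·β ≈ -48.041631, π⊥ = -7-17·β' ≈ 0.041631 ∈ [-0.7, 0.7) ⇒ IN Λ
candidate 3: (m,n)=(5,12) → π∥ = 5+12·β ≈ 33.970563, π⊥ = 5+12·β' ≈ 0.029437 ∈ [-0.7, 0.7) ⇒ IN Λ
candidate 4: (m,n)=(-12,-12) → π∥ = -12-12·β ≈ -40.970563, π⊥ = -12-12·β' ≈ -7.029437 ∉ [-0.7, 0.7) ⇒ out
candidate 5: (m,n)=(14,10) → π∥ = 14+10·β ≈ 38.142136, π⊥ = 14+10·β' ≈ 9.857864 ∉ [-0.7, 0.7) ⇒ out
candidate 6: (m,n)=(8,18) → π∥ = 8+18·β ≈ 51.455844, π⊥ = 8+18·β' ≈ 0.544156 ∈ [-0.7, 0.7) ⇒ IN Λ

2, 3, 6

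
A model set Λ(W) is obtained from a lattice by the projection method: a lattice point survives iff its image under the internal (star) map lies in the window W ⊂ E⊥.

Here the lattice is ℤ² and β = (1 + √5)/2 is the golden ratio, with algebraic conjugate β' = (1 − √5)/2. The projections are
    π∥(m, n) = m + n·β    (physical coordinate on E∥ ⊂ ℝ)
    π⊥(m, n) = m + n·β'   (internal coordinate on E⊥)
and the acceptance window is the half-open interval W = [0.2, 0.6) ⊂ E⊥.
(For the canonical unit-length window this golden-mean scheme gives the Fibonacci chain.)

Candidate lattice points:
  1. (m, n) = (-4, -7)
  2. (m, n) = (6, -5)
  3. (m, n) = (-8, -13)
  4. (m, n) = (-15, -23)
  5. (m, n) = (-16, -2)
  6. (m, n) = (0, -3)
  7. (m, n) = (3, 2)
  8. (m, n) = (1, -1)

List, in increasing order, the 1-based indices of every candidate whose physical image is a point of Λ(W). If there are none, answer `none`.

β' = (1−√5)/2 ≈ -0.618034.
candidate 1: (m,n)=(-4,-7) → π∥ = -4-7·β ≈ -15.326238, π⊥ = -4-7·β' ≈ 0.326238 ∈ [0.2, 0.6) ⇒ IN Λ
candidate 2: (m,n)=(6,-5) → π∥ = 6-5·β ≈ -2.090170, π⊥ = 6-5·β' ≈ 9.090170 ∉ [0.2, 0.6) ⇒ out
candidate 3: (m,n)=(-8,-13) → π∥ = -8-13·β ≈ -29.034442, π⊥ = -8-13·β' ≈ 0.034442 ∉ [0.2, 0.6) ⇒ out
candidate 4: (m,n)=(-15,-23) → π∥ = -15-23·β ≈ -52.214782, π⊥ = -15-23·β' ≈ -0.785218 ∉ [0.2, 0.6) ⇒ out
candidate 5: (m,n)=(-16,-2) → π∥ = -16-2·β ≈ -19.236068, π⊥ = -16-2·β' ≈ -14.763932 ∉ [0.2, 0.6) ⇒ out
candidate 6: (m,n)=(0,-3) → π∥ = 0-3·β ≈ -4.854102, π⊥ = 0-3·β' ≈ 1.854102 ∉ [0.2, 0.6) ⇒ out
candidate 7: (m,n)=(3,2) → π∥ = 3+2·β ≈ 6.236068, π⊥ = 3+2·β' ≈ 1.763932 ∉ [0.2, 0.6) ⇒ out
candidate 8: (m,n)=(1,-1) → π∥ = 1-1·β ≈ -0.618034, π⊥ = 1-1·β' ≈ 1.618034 ∉ [0.2, 0.6) ⇒ out

1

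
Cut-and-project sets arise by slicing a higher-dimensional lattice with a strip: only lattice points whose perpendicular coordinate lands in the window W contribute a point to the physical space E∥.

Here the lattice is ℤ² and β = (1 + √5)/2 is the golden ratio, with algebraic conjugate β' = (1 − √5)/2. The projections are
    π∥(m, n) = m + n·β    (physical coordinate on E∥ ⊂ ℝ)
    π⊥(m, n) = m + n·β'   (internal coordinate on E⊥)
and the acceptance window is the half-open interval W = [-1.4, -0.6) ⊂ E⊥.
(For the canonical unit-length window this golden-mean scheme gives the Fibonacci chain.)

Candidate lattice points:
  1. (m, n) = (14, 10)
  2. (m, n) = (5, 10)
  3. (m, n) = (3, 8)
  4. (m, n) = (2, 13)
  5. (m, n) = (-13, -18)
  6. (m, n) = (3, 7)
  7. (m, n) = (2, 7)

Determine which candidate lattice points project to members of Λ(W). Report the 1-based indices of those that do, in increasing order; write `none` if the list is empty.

2, 6

Numerically β ≈ 1.618034 and β' = −1/β ≈ -0.618034.
candidate 1: (m,n)=(14,10) → π∥ = 14+10·β ≈ 30.180340, π⊥ = 14+10·β' ≈ 7.819660 ∉ [-1.4, -0.6) ⇒ out
candidate 2: (m,n)=(5,10) → π∥ = 5+10·β ≈ 21.180340, π⊥ = 5+10·β' ≈ -1.180340 ∈ [-1.4, -0.6) ⇒ IN Λ
candidate 3: (m,n)=(3,8) → π∥ = 3+8·β ≈ 15.944272, π⊥ = 3+8·β' ≈ -1.944272 ∉ [-1.4, -0.6) ⇒ out
candidate 4: (m,n)=(2,13) → π∥ = 2+13·β ≈ 23.034442, π⊥ = 2+13·β' ≈ -6.034442 ∉ [-1.4, -0.6) ⇒ out
candidate 5: (m,n)=(-13,-18) → π∥ = -13-18·β ≈ -42.124612, π⊥ = -13-18·β' ≈ -1.875388 ∉ [-1.4, -0.6) ⇒ out
candidate 6: (m,n)=(3,7) → π∥ = 3+7·β ≈ 14.326238, π⊥ = 3+7·β' ≈ -1.326238 ∈ [-1.4, -0.6) ⇒ IN Λ
candidate 7: (m,n)=(2,7) → π∥ = 2+7·β ≈ 13.326238, π⊥ = 2+7·β' ≈ -2.326238 ∉ [-1.4, -0.6) ⇒ out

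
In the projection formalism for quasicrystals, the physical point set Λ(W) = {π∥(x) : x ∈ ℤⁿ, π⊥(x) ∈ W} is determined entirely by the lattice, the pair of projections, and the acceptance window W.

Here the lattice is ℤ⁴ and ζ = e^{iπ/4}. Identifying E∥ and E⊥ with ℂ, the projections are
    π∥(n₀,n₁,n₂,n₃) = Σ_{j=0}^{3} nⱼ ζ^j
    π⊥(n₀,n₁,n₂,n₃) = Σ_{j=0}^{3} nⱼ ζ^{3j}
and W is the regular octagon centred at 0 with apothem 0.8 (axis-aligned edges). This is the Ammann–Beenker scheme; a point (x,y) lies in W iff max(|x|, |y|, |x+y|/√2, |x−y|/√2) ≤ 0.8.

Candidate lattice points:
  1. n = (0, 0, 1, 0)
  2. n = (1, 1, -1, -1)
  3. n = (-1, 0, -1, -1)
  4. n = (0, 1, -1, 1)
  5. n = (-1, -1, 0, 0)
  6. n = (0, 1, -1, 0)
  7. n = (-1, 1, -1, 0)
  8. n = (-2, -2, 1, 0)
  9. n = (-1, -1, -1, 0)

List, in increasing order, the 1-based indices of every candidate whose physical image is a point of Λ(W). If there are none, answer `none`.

With ζ = e^{iπ/4} the internal vectors are ζ^0,ζ^3,ζ^6,ζ^9.
#1 (0, 0, 1, 0): internal (0.0000, -1.0000); octagon support 1.0000 vs apothem 0.8 → ∉ W
#2 (1, 1, -1, -1): internal (-0.4142, 1.0000); octagon support 1.0000 vs apothem 0.8 → ∉ W
#3 (-1, 0, -1, -1): internal (-1.7071, 0.2929); octagon support 1.7071 vs apothem 0.8 → ∉ W
#4 (0, 1, -1, 1): internal (0.0000, 2.4142); octagon support 2.4142 vs apothem 0.8 → ∉ W
#5 (-1, -1, 0, 0): internal (-0.2929, -0.7071); octagon support 0.7071 vs apothem 0.8 → ∈ W
#6 (0, 1, -1, 0): internal (-0.7071, 1.7071); octagon support 1.7071 vs apothem 0.8 → ∉ W
#7 (-1, 1, -1, 0): internal (-1.7071, 1.7071); octagon support 2.4142 vs apothem 0.8 → ∉ W
#8 (-2, -2, 1, 0): internal (-0.5858, -2.4142); octagon support 2.4142 vs apothem 0.8 → ∉ W
#9 (-1, -1, -1, 0): internal (-0.2929, 0.2929); octagon support 0.4142 vs apothem 0.8 → ∈ W

5, 9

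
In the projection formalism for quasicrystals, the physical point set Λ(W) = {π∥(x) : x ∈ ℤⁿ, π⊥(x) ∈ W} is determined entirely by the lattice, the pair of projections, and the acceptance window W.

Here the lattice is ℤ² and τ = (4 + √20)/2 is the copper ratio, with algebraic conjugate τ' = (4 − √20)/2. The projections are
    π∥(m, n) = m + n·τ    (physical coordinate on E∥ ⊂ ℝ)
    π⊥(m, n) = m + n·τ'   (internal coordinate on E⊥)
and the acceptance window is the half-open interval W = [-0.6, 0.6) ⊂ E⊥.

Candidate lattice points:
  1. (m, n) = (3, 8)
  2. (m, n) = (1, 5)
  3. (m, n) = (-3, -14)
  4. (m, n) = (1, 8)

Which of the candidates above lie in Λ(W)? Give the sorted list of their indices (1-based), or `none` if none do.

τ' = (4−√20)/2 ≈ -0.23607.
[1] lift (3,8): star map gives 1.11146; window check -0.6 ≤ 1.11146 < 0.6 is false → out
[2] lift (1,5): star map gives -0.18034; window check -0.6 ≤ -0.18034 < 0.6 is true → IN Λ
[3] lift (-3,-14): star map gives 0.30495; window check -0.6 ≤ 0.30495 < 0.6 is true → IN Λ
[4] lift (1,8): star map gives -0.88854; window check -0.6 ≤ -0.88854 < 0.6 is false → out

2, 3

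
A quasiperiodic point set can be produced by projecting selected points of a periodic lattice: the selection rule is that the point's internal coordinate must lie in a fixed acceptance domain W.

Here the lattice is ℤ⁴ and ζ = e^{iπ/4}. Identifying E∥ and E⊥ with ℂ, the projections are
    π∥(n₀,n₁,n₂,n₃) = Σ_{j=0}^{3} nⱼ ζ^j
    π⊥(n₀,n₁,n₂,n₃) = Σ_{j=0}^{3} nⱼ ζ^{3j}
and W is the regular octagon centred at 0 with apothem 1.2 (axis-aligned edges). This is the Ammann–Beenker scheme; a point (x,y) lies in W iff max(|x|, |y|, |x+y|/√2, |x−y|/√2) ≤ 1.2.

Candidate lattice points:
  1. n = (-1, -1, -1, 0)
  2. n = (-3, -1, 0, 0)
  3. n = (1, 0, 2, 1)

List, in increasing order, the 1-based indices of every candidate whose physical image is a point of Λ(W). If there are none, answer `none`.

1

π⊥(n) = n₀ + n₁ζ³ + n₂ζ⁶ + n₃ζ⁹ where ζ = e^{iπ/4}.
#1 (-1, -1, -1, 0): internal (-0.2929, 0.2929); octagon support 0.4142 vs apothem 1.2 → ∈ W
#2 (-3, -1, 0, 0): internal (-2.2929, -0.7071); octagon support 2.2929 vs apothem 1.2 → ∉ W
#3 (1, 0, 2, 1): internal (1.7071, -1.2929); octagon support 2.1213 vs apothem 1.2 → ∉ W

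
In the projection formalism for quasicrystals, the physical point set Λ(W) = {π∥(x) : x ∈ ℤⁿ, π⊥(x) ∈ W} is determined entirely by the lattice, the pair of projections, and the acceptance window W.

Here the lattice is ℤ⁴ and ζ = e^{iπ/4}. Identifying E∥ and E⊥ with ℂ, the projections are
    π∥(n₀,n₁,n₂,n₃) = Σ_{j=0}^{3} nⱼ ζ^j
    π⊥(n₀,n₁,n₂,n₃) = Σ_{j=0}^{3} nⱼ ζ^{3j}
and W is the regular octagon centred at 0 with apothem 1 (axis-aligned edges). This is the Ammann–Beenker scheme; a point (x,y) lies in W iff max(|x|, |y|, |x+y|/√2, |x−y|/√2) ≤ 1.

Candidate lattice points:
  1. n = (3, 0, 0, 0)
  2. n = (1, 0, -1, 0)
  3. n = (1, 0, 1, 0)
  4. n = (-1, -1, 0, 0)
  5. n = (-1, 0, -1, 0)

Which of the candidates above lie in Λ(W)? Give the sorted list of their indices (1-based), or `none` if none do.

Internal map: ζ^{3j} for j=0..3 gives (1,0), (−√2/2,√2/2), (0,−1), (√2/2,√2/2).
candidate 1: n = (3, 0, 0, 0) → π⊥ ≈ (+3.000000, +0.000000); max(|x|,|y|,|x±y|/√2) = 3.000000 > 1 ⇒ ∉ W
candidate 2: n = (1, 0, -1, 0) → π⊥ ≈ (+1.000000, +1.000000); max(|x|,|y|,|x±y|/√2) = 1.414214 > 1 ⇒ ∉ W
candidate 3: n = (1, 0, 1, 0) → π⊥ ≈ (+1.000000, -1.000000); max(|x|,|y|,|x±y|/√2) = 1.414214 > 1 ⇒ ∉ W
candidate 4: n = (-1, -1, 0, 0) → π⊥ ≈ (-0.292893, -0.707107); max(|x|,|y|,|x±y|/√2) = 0.707107 ≤ 1 ⇒ ∈ W
candidate 5: n = (-1, 0, -1, 0) → π⊥ ≈ (-1.000000, +1.000000); max(|x|,|y|,|x±y|/√2) = 1.414214 > 1 ⇒ ∉ W

4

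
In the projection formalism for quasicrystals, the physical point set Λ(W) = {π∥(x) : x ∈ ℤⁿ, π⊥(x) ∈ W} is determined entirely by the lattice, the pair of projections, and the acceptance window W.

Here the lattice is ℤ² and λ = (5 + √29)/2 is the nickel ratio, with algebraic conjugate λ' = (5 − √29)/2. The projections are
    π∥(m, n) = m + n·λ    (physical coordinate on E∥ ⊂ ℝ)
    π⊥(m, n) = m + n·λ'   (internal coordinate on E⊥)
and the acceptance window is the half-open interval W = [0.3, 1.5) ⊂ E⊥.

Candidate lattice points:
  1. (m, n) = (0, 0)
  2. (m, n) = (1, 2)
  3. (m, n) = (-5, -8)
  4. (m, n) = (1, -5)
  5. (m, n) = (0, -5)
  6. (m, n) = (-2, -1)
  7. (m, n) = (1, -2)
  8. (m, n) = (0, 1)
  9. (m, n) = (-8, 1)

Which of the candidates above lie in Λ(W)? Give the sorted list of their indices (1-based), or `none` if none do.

2, 5, 7

λ' = (5−√29)/2 ≈ -0.1926.
candidate 1: (m,n)=(0,0) → π∥ = 0+0·λ ≈ 0.0000, π⊥ = 0+0·λ' ≈ 0.0000 ∉ [0.3, 1.5) ⇒ out
candidate 2: (m,n)=(1,2) → π∥ = 1+2·λ ≈ 11.3852, π⊥ = 1+2·λ' ≈ 0.6148 ∈ [0.3, 1.5) ⇒ IN Λ
candidate 3: (m,n)=(-5,-8) → π∥ = -5-8·λ ≈ -46.5407, π⊥ = -5-8·λ' ≈ -3.4593 ∉ [0.3, 1.5) ⇒ out
candidate 4: (m,n)=(1,-5) → π∥ = 1-5·λ ≈ -24.9629, π⊥ = 1-5·λ' ≈ 1.9629 ∉ [0.3, 1.5) ⇒ out
candidate 5: (m,n)=(0,-5) → π∥ = 0-5·λ ≈ -25.9629, π⊥ = 0-5·λ' ≈ 0.9629 ∈ [0.3, 1.5) ⇒ IN Λ
candidate 6: (m,n)=(-2,-1) → π∥ = -2-1·λ ≈ -7.1926, π⊥ = -2-1·λ' ≈ -1.8074 ∉ [0.3, 1.5) ⇒ out
candidate 7: (m,n)=(1,-2) → π∥ = 1-2·λ ≈ -9.3852, π⊥ = 1-2·λ' ≈ 1.3852 ∈ [0.3, 1.5) ⇒ IN Λ
candidate 8: (m,n)=(0,1) → π∥ = 0+1·λ ≈ 5.1926, π⊥ = 0+1·λ' ≈ -0.1926 ∉ [0.3, 1.5) ⇒ out
candidate 9: (m,n)=(-8,1) → π∥ = -8+1·λ ≈ -2.8074, π⊥ = -8+1·λ' ≈ -8.1926 ∉ [0.3, 1.5) ⇒ out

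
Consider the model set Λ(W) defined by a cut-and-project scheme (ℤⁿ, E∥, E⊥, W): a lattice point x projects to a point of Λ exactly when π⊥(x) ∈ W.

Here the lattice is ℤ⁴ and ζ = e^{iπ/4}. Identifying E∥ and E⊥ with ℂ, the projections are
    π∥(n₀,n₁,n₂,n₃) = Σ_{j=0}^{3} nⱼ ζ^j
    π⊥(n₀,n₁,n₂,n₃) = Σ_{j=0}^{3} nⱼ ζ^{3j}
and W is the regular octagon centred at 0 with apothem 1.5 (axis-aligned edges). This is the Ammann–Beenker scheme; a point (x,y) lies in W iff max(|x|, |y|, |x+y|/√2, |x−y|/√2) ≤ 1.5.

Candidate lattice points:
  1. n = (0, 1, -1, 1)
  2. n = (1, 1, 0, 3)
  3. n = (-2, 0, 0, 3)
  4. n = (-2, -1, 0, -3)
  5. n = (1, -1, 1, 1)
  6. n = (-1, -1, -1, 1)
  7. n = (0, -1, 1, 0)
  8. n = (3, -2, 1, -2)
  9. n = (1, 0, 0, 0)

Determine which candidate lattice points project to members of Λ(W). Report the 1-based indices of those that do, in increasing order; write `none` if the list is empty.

With ζ = e^{iπ/4} the internal vectors are ζ^0,ζ^3,ζ^6,ζ^9.
#1 (0, 1, -1, 1): internal (0.000000, 2.414214); octagon support 2.414214 vs apothem 1.5 → ∉ W
#2 (1, 1, 0, 3): internal (2.414214, 2.828427); octagon support 3.707107 vs apothem 1.5 → ∉ W
#3 (-2, 0, 0, 3): internal (0.121320, 2.121320); octagon support 2.121320 vs apothem 1.5 → ∉ W
#4 (-2, -1, 0, -3): internal (-3.414214, -2.828427); octagon support 4.414214 vs apothem 1.5 → ∉ W
#5 (1, -1, 1, 1): internal (2.414214, -1.000000); octagon support 2.414214 vs apothem 1.5 → ∉ W
#6 (-1, -1, -1, 1): internal (0.414214, 1.000000); octagon support 1.000000 vs apothem 1.5 → ∈ W
#7 (0, -1, 1, 0): internal (0.707107, -1.707107); octagon support 1.707107 vs apothem 1.5 → ∉ W
#8 (3, -2, 1, -2): internal (3.000000, -3.828427); octagon support 4.828427 vs apothem 1.5 → ∉ W
#9 (1, 0, 0, 0): internal (1.000000, 0.000000); octagon support 1.000000 vs apothem 1.5 → ∈ W

6, 9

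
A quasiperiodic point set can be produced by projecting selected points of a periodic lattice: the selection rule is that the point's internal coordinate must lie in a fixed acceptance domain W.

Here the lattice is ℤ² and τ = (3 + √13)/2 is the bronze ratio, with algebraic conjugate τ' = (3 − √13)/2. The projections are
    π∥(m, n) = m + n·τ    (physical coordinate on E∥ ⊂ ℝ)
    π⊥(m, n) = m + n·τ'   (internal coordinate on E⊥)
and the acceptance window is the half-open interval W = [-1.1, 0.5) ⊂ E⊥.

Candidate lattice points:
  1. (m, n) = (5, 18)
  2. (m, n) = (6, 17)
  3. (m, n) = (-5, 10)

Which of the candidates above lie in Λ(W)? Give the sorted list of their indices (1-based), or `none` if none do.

1

Numerically τ ≈ 3.302776 and τ' = −1/τ ≈ -0.302776.
candidate 1: (m,n)=(5,18) → π∥ = 5+18·τ ≈ 64.449961, π⊥ = 5+18·τ' ≈ -0.449961 ∈ [-1.1, 0.5) ⇒ IN Λ
candidate 2: (m,n)=(6,17) → π∥ = 6+17·τ ≈ 62.147186, π⊥ = 6+17·τ' ≈ 0.852814 ∉ [-1.1, 0.5) ⇒ out
candidate 3: (m,n)=(-5,10) → π∥ = -5+10·τ ≈ 28.027756, π⊥ = -5+10·τ' ≈ -8.027756 ∉ [-1.1, 0.5) ⇒ out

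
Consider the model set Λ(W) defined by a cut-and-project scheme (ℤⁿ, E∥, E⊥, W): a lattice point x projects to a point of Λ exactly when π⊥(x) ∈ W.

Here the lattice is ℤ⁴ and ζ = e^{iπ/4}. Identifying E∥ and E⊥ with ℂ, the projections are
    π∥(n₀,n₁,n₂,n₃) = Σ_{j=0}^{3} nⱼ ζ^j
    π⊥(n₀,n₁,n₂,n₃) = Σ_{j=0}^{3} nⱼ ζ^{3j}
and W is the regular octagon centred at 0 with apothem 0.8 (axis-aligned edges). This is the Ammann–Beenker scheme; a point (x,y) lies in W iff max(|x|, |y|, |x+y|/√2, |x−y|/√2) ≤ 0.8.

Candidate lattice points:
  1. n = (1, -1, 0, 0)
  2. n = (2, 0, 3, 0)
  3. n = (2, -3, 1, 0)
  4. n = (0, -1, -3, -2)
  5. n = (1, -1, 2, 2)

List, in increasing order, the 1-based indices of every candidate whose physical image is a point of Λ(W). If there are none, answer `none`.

With ζ = e^{iπ/4} the internal vectors are ζ^0,ζ^3,ζ^6,ζ^9.
candidate 1: n = (1, -1, 0, 0) → π⊥ ≈ (+1.707107, -0.707107); max(|x|,|y|,|x±y|/√2) = 1.707107 > 0.8 ⇒ ∉ W
candidate 2: n = (2, 0, 3, 0) → π⊥ ≈ (+2.000000, -3.000000); max(|x|,|y|,|x±y|/√2) = 3.535534 > 0.8 ⇒ ∉ W
candidate 3: n = (2, -3, 1, 0) → π⊥ ≈ (+4.121320, -3.121320); max(|x|,|y|,|x±y|/√2) = 5.121320 > 0.8 ⇒ ∉ W
candidate 4: n = (0, -1, -3, -2) → π⊥ ≈ (-0.707107, +0.878680); max(|x|,|y|,|x±y|/√2) = 1.121320 > 0.8 ⇒ ∉ W
candidate 5: n = (1, -1, 2, 2) → π⊥ ≈ (+3.121320, -1.292893); max(|x|,|y|,|x±y|/√2) = 3.121320 > 0.8 ⇒ ∉ W

none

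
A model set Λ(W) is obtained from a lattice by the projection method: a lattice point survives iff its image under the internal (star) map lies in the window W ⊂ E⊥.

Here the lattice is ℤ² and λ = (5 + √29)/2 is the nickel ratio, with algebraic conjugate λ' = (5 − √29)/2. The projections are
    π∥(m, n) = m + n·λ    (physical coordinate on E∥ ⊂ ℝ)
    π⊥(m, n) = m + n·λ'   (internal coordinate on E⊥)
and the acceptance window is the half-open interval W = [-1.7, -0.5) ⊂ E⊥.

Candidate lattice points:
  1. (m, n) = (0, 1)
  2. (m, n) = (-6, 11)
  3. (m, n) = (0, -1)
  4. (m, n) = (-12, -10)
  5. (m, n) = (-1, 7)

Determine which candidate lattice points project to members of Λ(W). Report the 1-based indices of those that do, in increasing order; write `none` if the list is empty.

Compute λ' = (5−√29)/2 = -0.1926, so π⊥(m,n) = m -0.1926·n.
[1] lift (0,1): star map gives -0.1926; window check -1.7 ≤ -0.1926 < -0.5 is false → out
[2] lift (-6,11): star map gives -8.1184; window check -1.7 ≤ -8.1184 < -0.5 is false → out
[3] lift (0,-1): star map gives 0.1926; window check -1.7 ≤ 0.1926 < -0.5 is false → out
[4] lift (-12,-10): star map gives -10.0742; window check -1.7 ≤ -10.0742 < -0.5 is false → out
[5] lift (-1,7): star map gives -2.3481; window check -1.7 ≤ -2.3481 < -0.5 is false → out

none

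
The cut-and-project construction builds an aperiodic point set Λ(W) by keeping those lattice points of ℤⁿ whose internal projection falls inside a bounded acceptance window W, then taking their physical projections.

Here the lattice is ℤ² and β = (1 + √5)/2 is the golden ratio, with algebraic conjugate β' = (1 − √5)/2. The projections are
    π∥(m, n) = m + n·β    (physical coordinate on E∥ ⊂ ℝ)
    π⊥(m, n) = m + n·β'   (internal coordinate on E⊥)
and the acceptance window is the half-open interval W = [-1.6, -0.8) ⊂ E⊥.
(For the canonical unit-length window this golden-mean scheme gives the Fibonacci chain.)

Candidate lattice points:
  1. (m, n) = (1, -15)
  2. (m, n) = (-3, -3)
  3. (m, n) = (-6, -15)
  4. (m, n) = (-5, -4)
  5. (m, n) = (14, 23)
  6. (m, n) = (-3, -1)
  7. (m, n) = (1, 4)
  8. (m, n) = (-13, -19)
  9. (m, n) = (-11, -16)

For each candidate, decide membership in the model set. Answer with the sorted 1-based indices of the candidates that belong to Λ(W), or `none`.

Compute β' = (1−√5)/2 = -0.61803, so π⊥(m,n) = m -0.61803·n.
#1 (1,-15): internal coord 1 + (-15)·β' = +10.27051; +10.27051 ∉ [-1.6, -0.8) → out
#2 (-3,-3): internal coord -3 + (-3)·β' = -1.14590; -1.14590 ∈ [-1.6, -0.8) → IN Λ
#3 (-6,-15): internal coord -6 + (-15)·β' = +3.27051; +3.27051 ∉ [-1.6, -0.8) → out
#4 (-5,-4): internal coord -5 + (-4)·β' = -2.52786; -2.52786 ∉ [-1.6, -0.8) → out
#5 (14,23): internal coord 14 + (23)·β' = -0.21478; -0.21478 ∉ [-1.6, -0.8) → out
#6 (-3,-1): internal coord -3 + (-1)·β' = -2.38197; -2.38197 ∉ [-1.6, -0.8) → out
#7 (1,4): internal coord 1 + (4)·β' = -1.47214; -1.47214 ∈ [-1.6, -0.8) → IN Λ
#8 (-13,-19): internal coord -13 + (-19)·β' = -1.25735; -1.25735 ∈ [-1.6, -0.8) → IN Λ
#9 (-11,-16): internal coord -11 + (-16)·β' = -1.11146; -1.11146 ∈ [-1.6, -0.8) → IN Λ

2, 7, 8, 9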